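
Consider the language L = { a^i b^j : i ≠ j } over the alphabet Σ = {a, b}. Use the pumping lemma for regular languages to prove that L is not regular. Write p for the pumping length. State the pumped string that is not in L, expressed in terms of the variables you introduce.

a^{p+p!} b^{p+p!}

Assume L is regular. Let p be the pumping length given by the pumping lemma.
Choose w = a^p b^{p+p!}. Since p ≠ p+p!, w ∈ L; and |w| ≥ p.
By the pumping lemma, w = xyz with |xy| ≤ p and |y| ≥ 1.
The first p characters of w are a's, so xy (and hence y) consists only of a's. Write y = a^k, 1 ≤ k ≤ p.
Since 1 ≤ k ≤ p, k divides p!; set t = 1 + p!/k. Then xy^t z has p + (p!/k)·k = p + p! copies of a. Now the a-count equals the b-count, so i ≠ j fails. So xy^t z = a^{p+p!} b^{p+p!} ∉ L.
This contradicts the pumping lemma, so L is not regular.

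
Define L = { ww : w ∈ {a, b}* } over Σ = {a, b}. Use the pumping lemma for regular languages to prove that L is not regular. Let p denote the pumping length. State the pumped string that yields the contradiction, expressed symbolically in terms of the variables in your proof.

a^{p+k} b^p a^p b^p

Suppose for contradiction that L is regular, and let p be the pumping length.
Take w = a^p b^p a^p b^p = uu where u = a^pb^p; then w ∈ L and |w| = 4p ≥ p.
By the pumping lemma, w = xyz with |xy| ≤ p and |y| > 0.
The first p characters of w are a's, so xy (and hence y) consists only of a's. Write y = a^k, 1 ≤ k ≤ p.
Pump with i = 2: xy^2z = a^{p+k} b^p a^p b^p, of length 4p+k. Suppose this equals vv. The string starts with a and ends with b, so v does too; thus the boundary between the two copies of v is a b→a transition. There is exactly one such transition, at position 2p+k, so |v| = 2p+k and |vv| = 4p+2k ≠ 4p+k since k ≥ 1. So xy^2z ∉ L.
Contradiction. Therefore L is not regular.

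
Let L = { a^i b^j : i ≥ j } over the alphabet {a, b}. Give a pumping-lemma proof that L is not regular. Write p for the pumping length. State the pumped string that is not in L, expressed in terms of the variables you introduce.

a^{p-k} b^p

Toward a contradiction, assume L is regular with pumping length p.
Choose w = a^p b^p ∈ L, with |w| = 2p ≥ p.
The pumping lemma gives a decomposition w = xyz where |xy| ≤ p and |y| ≥ 1.
The first p characters of w are a's, so xy (and hence y) consists only of a's. Write y = a^k, 1 ≤ k ≤ p.
Consider xy^0z = xz = a^{p-k} b^p. Since k ≥ 1, the a-count p-k is less than p, so i ≥ j fails; thus xz ∉ L.
This contradicts the pumping lemma, so L is not regular.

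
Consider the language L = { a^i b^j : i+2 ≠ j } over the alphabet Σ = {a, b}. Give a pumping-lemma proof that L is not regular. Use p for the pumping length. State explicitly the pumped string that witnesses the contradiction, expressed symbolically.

Suppose for contradiction that L is regular, and let p be the pumping length.
Choose w = a^p b^{p+p!+2}. Since p ≠ (p+p!+2)-2 = p+p!, w ∈ L; and |w| ≥ p.
By the pumping lemma, w = xyz with |xy| ≤ p and y is nonempty.
Because |xy| ≤ p and w begins with p copies of a, we have y = a^k with 1 ≤ k ≤ p.
Since 1 ≤ k ≤ p, k divides p!; set t = 1 + p!/k. Then xy^t z has p + (p!/k)·k = p + p! copies of a. Now the a-count is p+p! and (b-count)-2 = (p+p!+2)-2 = p+p!, so i+2 ≠ j fails. So xy^t z = a^{p+p!} b^{p+p!+2} ∉ L.
This is a contradiction; hence L is not regular.

a^{p+p!} b^{p+p!+2}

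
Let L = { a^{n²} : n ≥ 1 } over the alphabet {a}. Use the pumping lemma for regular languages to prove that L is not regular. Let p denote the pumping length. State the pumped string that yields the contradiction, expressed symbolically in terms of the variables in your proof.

Toward a contradiction, assume L is regular with pumping length p.
Take w = a^{p²} ∈ L with |w| = p² ≥ p.
The pumping lemma gives a decomposition w = xyz where |xy| ≤ p and y is nonempty.
Then y = a^k for some k with 1 ≤ k ≤ p.
Pump with i = 2: xy^2z = a^{p²+k}. Since 1 ≤ k ≤ p, p² < p²+k ≤ p²+p < (p+1)², so p²+k lies strictly between consecutive squares and is not a perfect square. So xy^2z ∉ L.
Contradiction. Therefore L is not regular.

a^{p²+k}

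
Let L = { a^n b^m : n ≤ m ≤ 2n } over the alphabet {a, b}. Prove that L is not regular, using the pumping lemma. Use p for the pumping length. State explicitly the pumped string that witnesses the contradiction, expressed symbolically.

a^{p+k} b^p

Assume L is regular. Let p be the pumping length given by the pumping lemma.
Take w = a^p b^p ∈ L (since p ≤ p ≤ 2p), with |w| = 2p ≥ p.
The pumping lemma gives a decomposition w = xyz where |xy| ≤ p and y is nonempty.
Since the first p symbols of w are all a's and |xy| ≤ p, y lies entirely in the leading a-block: y = a^k for some k with 1 ≤ k ≤ p.
Pump with i = 2: xy^2z = a^{p+k} b^p. Now n = p+k > p = m, so the condition n ≤ m fails. Thus xy^2z ∉ L.
Contradiction. Therefore L is not regular.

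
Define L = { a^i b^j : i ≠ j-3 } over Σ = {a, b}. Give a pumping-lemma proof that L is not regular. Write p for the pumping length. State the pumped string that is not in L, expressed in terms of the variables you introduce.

Toward a contradiction, assume L is regular with pumping length p.
Choose w = a^p b^{p+p!+3}. Since p ≠ (p+p!+3)-3 = p+p!, w ∈ L; and |w| ≥ p.
The pumping lemma gives a decomposition w = xyz where |xy| ≤ p and |y| ≥ 1.
Since the first p symbols of w are all a's and |xy| ≤ p, y lies entirely in the leading a-block: y = a^k for some k with 1 ≤ k ≤ p.
Since 1 ≤ k ≤ p, k divides p!; set t = 1 + p!/k. Then xy^t z has p + (p!/k)·k = p + p! copies of a. Now the a-count is p+p! and (b-count)-3 = (p+p!+3)-3 = p+p!, so i ≠ j-3 fails. So xy^t z = a^{p+p!} b^{p+p!+3} ∉ L.
Contradiction. Therefore L is not regular.

a^{p+p!} b^{p+p!+3}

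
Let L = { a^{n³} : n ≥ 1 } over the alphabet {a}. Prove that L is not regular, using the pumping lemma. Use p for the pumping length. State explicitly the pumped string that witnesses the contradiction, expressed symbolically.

Suppose for contradiction that L is regular, and let p be the pumping length.
Take w = a^{p³} ∈ L with |w| = p³ ≥ p.
The pumping lemma gives a decomposition w = xyz where |xy| ≤ p and |y| ≥ 1.
Then y = a^k for some k with 1 ≤ k ≤ p.
Pump with i = 2: xy^2z = a^{p³+k}. Since 1 ≤ k ≤ p, p³ < p³+k ≤ p³+p < p³+3p²+3p+1 = (p+1)³, so p³+k is not a perfect cube. So xy^2z ∉ L.
This is a contradiction; hence L is not regular.

a^{p³+k}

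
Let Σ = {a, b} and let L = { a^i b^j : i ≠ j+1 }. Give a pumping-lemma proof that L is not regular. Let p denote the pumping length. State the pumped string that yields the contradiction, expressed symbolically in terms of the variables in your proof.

a^{p+p!} b^{p+p!-1}

Suppose for contradiction that L is regular, and let p be the pumping length.
Choose w = a^p b^{p+p!-1}. Since p ≠ (p+p!-1)+1 = p+p!, w ∈ L; and |w| ≥ p.
The pumping lemma gives a decomposition w = xyz where |xy| ≤ p and y is nonempty.
Since the first p symbols of w are all a's and |xy| ≤ p, y lies entirely in the leading a-block: y = a^k for some k with 1 ≤ k ≤ p.
Since 1 ≤ k ≤ p, k divides p!; set t = 1 + p!/k. Then xy^t z has p + (p!/k)·k = p + p! copies of a. Now the a-count is p+p! and (b-count)+1 = (p+p!-1)+1 = p+p!, so i ≠ j+1 fails. So xy^t z = a^{p+p!} b^{p+p!-1} ∉ L.
This is a contradiction; hence L is not regular.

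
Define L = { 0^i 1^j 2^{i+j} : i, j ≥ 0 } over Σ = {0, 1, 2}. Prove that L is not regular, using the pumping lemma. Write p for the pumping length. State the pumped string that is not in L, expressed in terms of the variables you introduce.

0^{p+k} 1^p 2^{2p}

Toward a contradiction, assume L is regular with pumping length p.
Take w = 0^p 1^p 2^{2p} ∈ L (with i=j=p, i+j=2p), |w| = 4p ≥ p.
The pumping lemma gives a decomposition w = xyz where |xy| ≤ p and |y| ≥ 1.
Since the first p symbols of w are all 0's and |xy| ≤ p, y lies entirely in the leading 0-block: y = 0^k for some k with 1 ≤ k ≤ p.
Consider xy^2z = 0^{p+k} 1^p 2^{2p}. Now the 0- and 1-counts sum to 2p+k, but the 2-count is 2p ≠ 2p+k. So xy^2z ∉ L.
This contradicts the pumping lemma, so L is not regular.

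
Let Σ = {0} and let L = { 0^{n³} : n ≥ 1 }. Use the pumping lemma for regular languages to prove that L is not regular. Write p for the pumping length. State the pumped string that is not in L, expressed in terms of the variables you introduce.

Toward a contradiction, assume L is regular with pumping length p.
Take w = 0^{p³} ∈ L with |w| = p³ ≥ p.
By the pumping lemma, w = xyz with |xy| ≤ p and |y| ≥ 1.
Then y = 0^k for some k with 1 ≤ k ≤ p.
Pump with i = 2: xy^2z = 0^{p³+k}. Since 1 ≤ k ≤ p, p³ < p³+k ≤ p³+p < p³+3p²+3p+1 = (p+1)³, so p³+k is not a perfect cube. So xy^2z ∉ L.
This is a contradiction; hence L is not regular.

0^{p³+k}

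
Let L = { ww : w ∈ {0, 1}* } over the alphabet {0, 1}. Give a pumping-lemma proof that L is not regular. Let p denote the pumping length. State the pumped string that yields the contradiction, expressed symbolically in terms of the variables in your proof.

Suppose for contradiction that L is regular, and let p be the pumping length.
Take w = 0^p 1^p 0^p 1^p = uu where u = 0^p1^p; then w ∈ L and |w| = 4p ≥ p.
Write w = xyz as guaranteed by the lemma, with |xy| ≤ p and |y| ≥ 1.
Since the first p symbols of w are all 0's and |xy| ≤ p, y lies entirely in the leading 0-block: y = 0^k for some k with 1 ≤ k ≤ p.
Pump with i = 2: xy^2z = 0^{p+k} 1^p 0^p 1^p, of length 4p+k. Suppose this equals vv. The string starts with 0 and ends with 1, so v does too; thus the boundary between the two copies of v is a 1→0 transition. There is exactly one such transition, at position 2p+k, so |v| = 2p+k and |vv| = 4p+2k ≠ 4p+k since k ≥ 1. So xy^2z ∉ L.
Contradiction. Therefore L is not regular.

0^{p+k} 1^p 0^p 1^p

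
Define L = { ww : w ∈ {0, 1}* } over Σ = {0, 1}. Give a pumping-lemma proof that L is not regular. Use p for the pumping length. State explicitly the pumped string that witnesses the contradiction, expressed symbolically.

Assume L is regular; let p be its pumping constant.
Take w = 0^p 1^p 0^p 1^p = uu where u = 0^p1^p; then w ∈ L and |w| = 4p ≥ p.
Write w = xyz as guaranteed by the lemma, with |xy| ≤ p and y is nonempty.
Because |xy| ≤ p and w begins with p copies of 0, we have y = 0^k with 1 ≤ k ≤ p.
Pump with i = 2: xy^2z = 0^{p+k} 1^p 0^p 1^p, of length 4p+k. Suppose this equals vv. The string starts with 0 and ends with 1, so v does too; thus the boundary between the two copies of v is a 1→0 transition. There is exactly one such transition, at position 2p+k, so |v| = 2p+k and |vv| = 4p+2k ≠ 4p+k since k ≥ 1. So xy^2z ∉ L.
This is a contradiction; hence L is not regular.

0^{p+k} 1^p 0^p 1^p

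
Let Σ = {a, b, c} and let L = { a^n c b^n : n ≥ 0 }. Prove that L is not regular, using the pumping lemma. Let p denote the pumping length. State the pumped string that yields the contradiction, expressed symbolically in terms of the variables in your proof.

a^{p+k} c b^p

Suppose for contradiction that L is regular, and let p be the pumping length.
Take w = a^p c b^p ∈ L with |w| = 2p+1 ≥ p.
By the pumping lemma, w = xyz with |xy| ≤ p and y is nonempty.
Since the first p symbols of w are all a's and |xy| ≤ p, y lies entirely in the leading a-block: y = a^k for some k with 1 ≤ k ≤ p.
Pump with i = 2: xy^2z = a^{p+k} c b^p, which would require p+k = p. But k ≥ 1, so xy^2z ∉ L.
This is a contradiction; hence L is not regular.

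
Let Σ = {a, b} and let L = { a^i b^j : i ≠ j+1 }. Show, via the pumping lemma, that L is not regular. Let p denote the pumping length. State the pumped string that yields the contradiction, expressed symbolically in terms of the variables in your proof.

a^{p+p!} b^{p+p!-1}

Suppose for contradiction that L is regular, and let p be the pumping length.
Choose w = a^p b^{p+p!-1}. Since p ≠ (p+p!-1)+1 = p+p!, w ∈ L; and |w| ≥ p.
Write w = xyz as guaranteed by the lemma, with |xy| ≤ p and |y| > 0.
The first p characters of w are a's, so xy (and hence y) consists only of a's. Write y = a^k, 1 ≤ k ≤ p.
Since 1 ≤ k ≤ p, k divides p!; set t = 1 + p!/k. Then xy^t z has p + (p!/k)·k = p + p! copies of a. Now the a-count is p+p! and (b-count)+1 = (p+p!-1)+1 = p+p!, so i ≠ j+1 fails. So xy^t z = a^{p+p!} b^{p+p!-1} ∉ L.
This is a contradiction; hence L is not regular.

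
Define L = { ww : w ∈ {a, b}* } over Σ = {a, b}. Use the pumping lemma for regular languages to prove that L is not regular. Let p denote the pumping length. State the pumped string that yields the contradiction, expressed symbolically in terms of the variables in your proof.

a^{p+k} b^p a^p b^p

Assume L is regular. Let p be the pumping length given by the pumping lemma.
Take w = a^p b^p a^p b^p = uu where u = a^pb^p; then w ∈ L and |w| = 4p ≥ p.
Write w = xyz as guaranteed by the lemma, with |xy| ≤ p and |y| > 0.
The first p characters of w are a's, so xy (and hence y) consists only of a's. Write y = a^k, 1 ≤ k ≤ p.
Pump with i = 2: xy^2z = a^{p+k} b^p a^p b^p, of length 4p+k. Suppose this equals vv. The string starts with a and ends with b, so v does too; thus the boundary between the two copies of v is a b→a transition. There is exactly one such transition, at position 2p+k, so |v| = 2p+k and |vv| = 4p+2k ≠ 4p+k since k ≥ 1. So xy^2z ∉ L.
Contradiction. Therefore L is not regular.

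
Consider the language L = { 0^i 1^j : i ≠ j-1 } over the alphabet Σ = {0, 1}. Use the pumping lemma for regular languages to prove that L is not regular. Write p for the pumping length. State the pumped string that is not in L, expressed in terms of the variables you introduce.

0^{p+p!} 1^{p+p!+1}

Assume L is regular; let p be its pumping constant.
Choose w = 0^p 1^{p+p!+1}. Since p ≠ (p+p!+1)-1 = p+p!, w ∈ L; and |w| ≥ p.
The pumping lemma gives a decomposition w = xyz where |xy| ≤ p and y is nonempty.
The first p characters of w are 0's, so xy (and hence y) consists only of 0's. Write y = 0^k, 1 ≤ k ≤ p.
Since 1 ≤ k ≤ p, k divides p!; set t = 1 + p!/k. Then xy^t z has p + (p!/k)·k = p + p! copies of 0. Now the 0-count is p+p! and (1-count)-1 = (p+p!+1)-1 = p+p!, so i ≠ j-1 fails. So xy^t z = 0^{p+p!} 1^{p+p!+1} ∉ L.
This is a contradiction; hence L is not regular.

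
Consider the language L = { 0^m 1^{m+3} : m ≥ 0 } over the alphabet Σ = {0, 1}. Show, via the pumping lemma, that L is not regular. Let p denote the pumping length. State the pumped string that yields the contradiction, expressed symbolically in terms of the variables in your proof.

Suppose for contradiction that L is regular, and let p be the pumping length.
Choose w = 0^p 1^{p+3}, which is in L with |w| = 2p+3 ≥ p.
The pumping lemma gives a decomposition w = xyz where |xy| ≤ p and |y| ≥ 1.
Because |xy| ≤ p and w begins with p copies of 0, we have y = 0^k with 1 ≤ k ≤ p.
Pump with i = 2: xy^2z = 0^{p+k} 1^{p+3}. For this to lie in L we would need p+3 = (p+k)+3, which forces k = 0. But k ≥ 1, so xy^2z ∉ L.
This contradicts the pumping lemma, so L is not regular.

0^{p+k} 1^{p+3}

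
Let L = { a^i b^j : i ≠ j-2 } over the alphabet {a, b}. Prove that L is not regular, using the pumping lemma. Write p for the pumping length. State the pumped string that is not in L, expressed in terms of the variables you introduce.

Assume L is regular; let p be its pumping constant.
Choose w = a^p b^{p+p!+2}. Since p ≠ (p+p!+2)-2 = p+p!, w ∈ L; and |w| ≥ p.
The pumping lemma gives a decomposition w = xyz where |xy| ≤ p and y is nonempty.
The first p characters of w are a's, so xy (and hence y) consists only of a's. Write y = a^k, 1 ≤ k ≤ p.
Since 1 ≤ k ≤ p, k divides p!; set t = 1 + p!/k. Then xy^t z has p + (p!/k)·k = p + p! copies of a. Now the a-count is p+p! and (b-count)-2 = (p+p!+2)-2 = p+p!, so i ≠ j-2 fails. So xy^t z = a^{p+p!} b^{p+p!+2} ∉ L.
Contradiction. Therefore L is not regular.

a^{p+p!} b^{p+p!+2}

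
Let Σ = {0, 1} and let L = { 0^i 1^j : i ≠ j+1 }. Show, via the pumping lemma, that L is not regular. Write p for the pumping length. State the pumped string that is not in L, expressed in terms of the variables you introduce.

0^{p+p!} 1^{p+p!-1}

Suppose for contradiction that L is regular, and let p be the pumping length.
Choose w = 0^p 1^{p+p!-1}. Since p ≠ (p+p!-1)+1 = p+p!, w ∈ L; and |w| ≥ p.
The pumping lemma gives a decomposition w = xyz where |xy| ≤ p and |y| ≥ 1.
Since the first p symbols of w are all 0's and |xy| ≤ p, y lies entirely in the leading 0-block: y = 0^k for some k with 1 ≤ k ≤ p.
Since 1 ≤ k ≤ p, k divides p!; set t = 1 + p!/k. Then xy^t z has p + (p!/k)·k = p + p! copies of 0. Now the 0-count is p+p! and (1-count)+1 = (p+p!-1)+1 = p+p!, so i ≠ j+1 fails. So xy^t z = 0^{p+p!} 1^{p+p!-1} ∉ L.
This contradicts the pumping lemma, so L is not regular.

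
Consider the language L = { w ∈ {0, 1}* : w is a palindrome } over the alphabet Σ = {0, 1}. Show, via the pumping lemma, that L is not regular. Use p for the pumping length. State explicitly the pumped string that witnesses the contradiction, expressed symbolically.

0^{p+k} 1 0^p

Assume L is regular; let p be its pumping constant.
Take w = 0^p 1 0^p, a palindrome of length 2p+1 ≥ p.
The pumping lemma gives a decomposition w = xyz where |xy| ≤ p and |y| ≥ 1.
Because |xy| ≤ p and w begins with p copies of 0, we have y = 0^k with 1 ≤ k ≤ p.
Pump with i = 2: xy^2z = 0^{p+k} 1 0^p. Its reverse is 0^p 1 0^{p+k}, which differs from xy^2z since k ≥ 1. So xy^2z is not a palindrome and xy^2z ∉ L.
Contradiction. Therefore L is not regular.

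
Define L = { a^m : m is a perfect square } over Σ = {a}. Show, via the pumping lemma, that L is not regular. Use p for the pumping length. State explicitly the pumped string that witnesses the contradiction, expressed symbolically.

Assume L is regular; let p be its pumping constant.
Take w = a^{p²} ∈ L with |w| = p² ≥ p.
By the pumping lemma, w = xyz with |xy| ≤ p and y is nonempty.
Then y = a^k for some k with 1 ≤ k ≤ p.
Pump with i = 2: xy^2z = a^{p²+k}. Since 1 ≤ k ≤ p, p² < p²+k ≤ p²+p < (p+1)², so p²+k lies strictly between consecutive squares and is not a perfect square. So xy^2z ∉ L.
Contradiction. Therefore L is not regular.

a^{p²+k}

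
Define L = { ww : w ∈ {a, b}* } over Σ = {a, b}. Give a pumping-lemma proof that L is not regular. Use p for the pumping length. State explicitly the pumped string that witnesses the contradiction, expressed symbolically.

a^{p+k} b^p a^p b^p

Suppose for contradiction that L is regular, and let p be the pumping length.
Take w = a^p b^p a^p b^p = uu where u = a^pb^p; then w ∈ L and |w| = 4p ≥ p.
Write w = xyz as guaranteed by the lemma, with |xy| ≤ p and |y| > 0.
Since the first p symbols of w are all a's and |xy| ≤ p, y lies entirely in the leading a-block: y = a^k for some k with 1 ≤ k ≤ p.
Pump with i = 2: xy^2z = a^{p+k} b^p a^p b^p, of length 4p+k. Suppose this equals vv. The string starts with a and ends with b, so v does too; thus the boundary between the two copies of v is a b→a transition. There is exactly one such transition, at position 2p+k, so |v| = 2p+k and |vv| = 4p+2k ≠ 4p+k since k ≥ 1. So xy^2z ∉ L.
Contradiction. Therefore L is not regular.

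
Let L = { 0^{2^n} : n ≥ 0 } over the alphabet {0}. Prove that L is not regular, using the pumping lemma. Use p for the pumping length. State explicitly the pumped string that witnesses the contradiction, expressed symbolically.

0^{2^p+k}

Assume L is regular; let p be its pumping constant.
Take w = 0^{2^p} ∈ L with |w| = 2^p ≥ p.
By the pumping lemma, w = xyz with |xy| ≤ p and y is nonempty.
Then y = 0^k for some k with 1 ≤ k ≤ p.
Pump with i = 2: xy^2z = 0^{2^p+k}. Since 1 ≤ k ≤ p < 2^p, we have 2^p < 2^p+k < 2^{p+1}, so 2^p+k is not a power of 2. So xy^2z ∉ L.
This is a contradiction; hence L is not regular.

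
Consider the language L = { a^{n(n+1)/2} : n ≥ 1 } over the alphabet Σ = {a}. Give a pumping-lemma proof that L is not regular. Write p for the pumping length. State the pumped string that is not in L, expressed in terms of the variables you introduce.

a^{p(p+1)/2+k}

Toward a contradiction, assume L is regular with pumping length p.
Take w = a^{p(p+1)/2} ∈ L with |w| = p(p+1)/2 ≥ p.
By the pumping lemma, w = xyz with |xy| ≤ p and |y| ≥ 1.
Then y = a^k for some k with 1 ≤ k ≤ p.
Pump with i = 2: xy^2z = a^{p(p+1)/2+k}. Since 1 ≤ k ≤ p, p(p+1)/2 < p(p+1)/2+k ≤ p(p+1)/2+p < (p+1)(p+2)/2, so p(p+1)/2+k is strictly between consecutive triangular numbers. So xy^2z ∉ L.
This is a contradiction; hence L is not regular.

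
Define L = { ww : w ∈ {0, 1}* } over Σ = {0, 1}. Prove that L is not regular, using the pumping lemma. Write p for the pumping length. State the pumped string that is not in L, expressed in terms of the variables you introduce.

0^{p+k} 1^p 0^p 1^p

Toward a contradiction, assume L is regular with pumping length p.
Take w = 0^p 1^p 0^p 1^p = uu where u = 0^p1^p; then w ∈ L and |w| = 4p ≥ p.
The pumping lemma gives a decomposition w = xyz where |xy| ≤ p and |y| > 0.
Since the first p symbols of w are all 0's and |xy| ≤ p, y lies entirely in the leading 0-block: y = 0^k for some k with 1 ≤ k ≤ p.
Pump with i = 2: xy^2z = 0^{p+k} 1^p 0^p 1^p, of length 4p+k. Suppose this equals vv. The string starts with 0 and ends with 1, so v does too; thus the boundary between the two copies of v is a 1→0 transition. There is exactly one such transition, at position 2p+k, so |v| = 2p+k and |vv| = 4p+2k ≠ 4p+k since k ≥ 1. So xy^2z ∉ L.
This is a contradiction; hence L is not regular.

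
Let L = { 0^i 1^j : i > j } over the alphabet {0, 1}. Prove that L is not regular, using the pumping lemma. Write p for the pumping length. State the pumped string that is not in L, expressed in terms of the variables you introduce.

Suppose for contradiction that L is regular, and let p be the pumping length.
Choose w = 0^{p+1} 1^p ∈ L, with |w| = 2p+1 ≥ p.
By the pumping lemma, w = xyz with |xy| ≤ p and |y| ≥ 1.
The first p characters of w are 0's, so xy (and hence y) consists only of 0's. Write y = 0^k, 1 ≤ k ≤ p.
Consider xy^0z = xz = 0^{p+1-k} 1^p. Since k ≥ 1, the 0-count p+1-k is at most p, so i > j fails; thus xz ∉ L.
This contradicts the pumping lemma, so L is not regular.

0^{p+1-k} 1^p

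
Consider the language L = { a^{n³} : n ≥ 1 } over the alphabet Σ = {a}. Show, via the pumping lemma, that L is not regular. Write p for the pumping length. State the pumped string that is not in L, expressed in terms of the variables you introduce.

a^{p³+k}

Toward a contradiction, assume L is regular with pumping length p.
Take w = a^{p³} ∈ L with |w| = p³ ≥ p.
By the pumping lemma, w = xyz with |xy| ≤ p and |y| > 0.
Then y = a^k for some k with 1 ≤ k ≤ p.
Pump with i = 2: xy^2z = a^{p³+k}. Since 1 ≤ k ≤ p, p³ < p³+k ≤ p³+p < p³+3p²+3p+1 = (p+1)³, so p³+k is not a perfect cube. So xy^2z ∉ L.
Contradiction. Therefore L is not regular.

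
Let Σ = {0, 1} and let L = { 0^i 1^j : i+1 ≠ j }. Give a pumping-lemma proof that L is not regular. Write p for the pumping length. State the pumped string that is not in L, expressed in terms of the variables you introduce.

Assume L is regular; let p be its pumping constant.
Choose w = 0^p 1^{p+p!+1}. Since p ≠ (p+p!+1)-1 = p+p!, w ∈ L; and |w| ≥ p.
Write w = xyz as guaranteed by the lemma, with |xy| ≤ p and |y| > 0.
The first p characters of w are 0's, so xy (and hence y) consists only of 0's. Write y = 0^k, 1 ≤ k ≤ p.
Since 1 ≤ k ≤ p, k divides p!; set t = 1 + p!/k. Then xy^t z has p + (p!/k)·k = p + p! copies of 0. Now the 0-count is p+p! and (1-count)-1 = (p+p!+1)-1 = p+p!, so i+1 ≠ j fails. So xy^t z = 0^{p+p!} 1^{p+p!+1} ∉ L.
This is a contradiction; hence L is not regular.

0^{p+p!} 1^{p+p!+1}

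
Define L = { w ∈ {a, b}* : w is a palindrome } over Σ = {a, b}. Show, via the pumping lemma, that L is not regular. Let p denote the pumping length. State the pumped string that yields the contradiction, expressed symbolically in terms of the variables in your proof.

Assume L is regular. Let p be the pumping length given by the pumping lemma.
Take w = a^p b a^p, a palindrome of length 2p+1 ≥ p.
By the pumping lemma, w = xyz with |xy| ≤ p and |y| ≥ 1.
Because |xy| ≤ p and w begins with p copies of a, we have y = a^k with 1 ≤ k ≤ p.
Pump with i = 2: xy^2z = a^{p+k} b a^p. Its reverse is a^p b a^{p+k}, which differs from xy^2z since k ≥ 1. So xy^2z is not a palindrome and xy^2z ∉ L.
This contradicts the pumping lemma, so L is not regular.

a^{p+k} b a^p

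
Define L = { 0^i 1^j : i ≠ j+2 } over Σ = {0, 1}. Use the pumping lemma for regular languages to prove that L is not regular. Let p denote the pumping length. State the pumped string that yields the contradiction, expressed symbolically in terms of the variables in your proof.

Assume L is regular; let p be its pumping constant.
Choose w = 0^p 1^{p+p!-2}. Since p ≠ (p+p!-2)+2 = p+p!, w ∈ L; and |w| ≥ p.
The pumping lemma gives a decomposition w = xyz where |xy| ≤ p and y is nonempty.
The first p characters of w are 0's, so xy (and hence y) consists only of 0's. Write y = 0^k, 1 ≤ k ≤ p.
Since 1 ≤ k ≤ p, k divides p!; set t = 1 + p!/k. Then xy^t z has p + (p!/k)·k = p + p! copies of 0. Now the 0-count is p+p! and (1-count)+2 = (p+p!-2)+2 = p+p!, so i ≠ j+2 fails. So xy^t z = 0^{p+p!} 1^{p+p!-2} ∉ L.
This contradicts the pumping lemma, so L is not regular.

0^{p+p!} 1^{p+p!-2}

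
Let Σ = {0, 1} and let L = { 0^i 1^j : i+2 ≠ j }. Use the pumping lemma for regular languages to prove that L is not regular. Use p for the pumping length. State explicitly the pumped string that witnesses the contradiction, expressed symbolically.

Assume L is regular. Let p be the pumping length given by the pumping lemma.
Choose w = 0^p 1^{p+p!+2}. Since p ≠ (p+p!+2)-2 = p+p!, w ∈ L; and |w| ≥ p.
Write w = xyz as guaranteed by the lemma, with |xy| ≤ p and y is nonempty.
Since the first p symbols of w are all 0's and |xy| ≤ p, y lies entirely in the leading 0-block: y = 0^k for some k with 1 ≤ k ≤ p.
Since 1 ≤ k ≤ p, k divides p!; set t = 1 + p!/k. Then xy^t z has p + (p!/k)·k = p + p! copies of 0. Now the 0-count is p+p! and (1-count)-2 = (p+p!+2)-2 = p+p!, so i+2 ≠ j fails. So xy^t z = 0^{p+p!} 1^{p+p!+2} ∉ L.
Contradiction. Therefore L is not regular.

0^{p+p!} 1^{p+p!+2}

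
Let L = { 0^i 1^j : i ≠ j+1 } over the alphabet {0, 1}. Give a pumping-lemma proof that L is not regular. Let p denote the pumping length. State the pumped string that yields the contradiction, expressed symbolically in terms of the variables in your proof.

Assume L is regular. Let p be the pumping length given by the pumping lemma.
Choose w = 0^p 1^{p+p!-1}. Since p ≠ (p+p!-1)+1 = p+p!, w ∈ L; and |w| ≥ p.
The pumping lemma gives a decomposition w = xyz where |xy| ≤ p and |y| > 0.
Since the first p symbols of w are all 0's and |xy| ≤ p, y lies entirely in the leading 0-block: y = 0^k for some k with 1 ≤ k ≤ p.
Since 1 ≤ k ≤ p, k divides p!; set t = 1 + p!/k. Then xy^t z has p + (p!/k)·k = p + p! copies of 0. Now the 0-count is p+p! and (1-count)+1 = (p+p!-1)+1 = p+p!, so i ≠ j+1 fails. So xy^t z = 0^{p+p!} 1^{p+p!-1} ∉ L.
This contradicts the pumping lemma, so L is not regular.

0^{p+p!} 1^{p+p!-1}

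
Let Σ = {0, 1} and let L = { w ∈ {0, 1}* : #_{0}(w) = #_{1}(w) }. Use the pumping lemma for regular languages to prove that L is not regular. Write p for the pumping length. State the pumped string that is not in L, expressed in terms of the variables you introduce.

Suppose for contradiction that L is regular, and let p be the pumping length.
Choose w = 0^p 1^p ∈ L with |w| = 2p ≥ p.
The pumping lemma gives a decomposition w = xyz where |xy| ≤ p and |y| ≥ 1.
Since the first p symbols of w are all 0's and |xy| ≤ p, y lies entirely in the leading 0-block: y = 0^k for some k with 1 ≤ k ≤ p.
Pump with i = 2: xy^2z = 0^{p+k} 1^p has p+k occurrences of 0 but only p of 1. Since k ≥ 1 the counts differ, so xy^2z ∉ L.
This is a contradiction; hence L is not regular.

0^{p+k} 1^p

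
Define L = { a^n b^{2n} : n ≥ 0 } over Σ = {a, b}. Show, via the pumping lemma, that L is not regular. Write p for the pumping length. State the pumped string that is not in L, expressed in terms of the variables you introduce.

Assume L is regular; let p be its pumping constant.
Choose w = a^p b^{2p}, which is in L with |w| = 3p ≥ p.
By the pumping lemma, w = xyz with |xy| ≤ p and y is nonempty.
Since the first p symbols of w are all a's and |xy| ≤ p, y lies entirely in the leading a-block: y = a^k for some k with 1 ≤ k ≤ p.
Pump with i = 2: xy^2z = a^{p+k} b^{2p}. For this to lie in L we would need 2p = 2(p+k), which forces k = 0. But k ≥ 1, so xy^2z ∉ L.
This contradicts the pumping lemma, so L is not regular.

a^{p+k} b^{2p}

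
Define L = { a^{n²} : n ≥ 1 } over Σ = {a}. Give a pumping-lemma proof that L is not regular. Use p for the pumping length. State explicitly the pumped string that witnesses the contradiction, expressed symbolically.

Suppose for contradiction that L is regular, and let p be the pumping length.
Take w = a^{p²} ∈ L with |w| = p² ≥ p.
Write w = xyz as guaranteed by the lemma, with |xy| ≤ p and |y| > 0.
Then y = a^k for some k with 1 ≤ k ≤ p.
Pump with i = 2: xy^2z = a^{p²+k}. Since 1 ≤ k ≤ p, p² < p²+k ≤ p²+p < (p+1)², so p²+k lies strictly between consecutive squares and is not a perfect square. So xy^2z ∉ L.
This contradicts the pumping lemma, so L is not regular.

a^{p²+k}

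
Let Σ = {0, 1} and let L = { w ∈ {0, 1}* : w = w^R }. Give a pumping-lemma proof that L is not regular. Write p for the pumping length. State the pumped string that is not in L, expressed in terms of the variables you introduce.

Suppose for contradiction that L is regular, and let p be the pumping length.
Take w = 0^p 1 0^p, a palindrome of length 2p+1 ≥ p.
Write w = xyz as guaranteed by the lemma, with |xy| ≤ p and |y| ≥ 1.
The first p characters of w are 0's, so xy (and hence y) consists only of 0's. Write y = 0^k, 1 ≤ k ≤ p.
Pump with i = 2: xy^2z = 0^{p+k} 1 0^p. Its reverse is 0^p 1 0^{p+k}, which differs from xy^2z since k ≥ 1. So xy^2z is not a palindrome and xy^2z ∉ L.
This is a contradiction; hence L is not regular.

0^{p+k} 1 0^p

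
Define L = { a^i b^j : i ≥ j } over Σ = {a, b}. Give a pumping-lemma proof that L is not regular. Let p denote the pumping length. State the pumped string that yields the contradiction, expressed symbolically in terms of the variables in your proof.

Assume L is regular; let p be its pumping constant.
Choose w = a^p b^p ∈ L, with |w| = 2p ≥ p.
Write w = xyz as guaranteed by the lemma, with |xy| ≤ p and |y| ≥ 1.
The first p characters of w are a's, so xy (and hence y) consists only of a's. Write y = a^k, 1 ≤ k ≤ p.
Consider xy^0z = xz = a^{p-k} b^p. Since k ≥ 1, the a-count p-k is less than p, so i ≥ j fails; thus xz ∉ L.
Contradiction. Therefore L is not regular.

a^{p-k} b^p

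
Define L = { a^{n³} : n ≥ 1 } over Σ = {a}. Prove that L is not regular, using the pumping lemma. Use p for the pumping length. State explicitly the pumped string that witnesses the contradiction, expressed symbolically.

Toward a contradiction, assume L is regular with pumping length p.
Take w = a^{p³} ∈ L with |w| = p³ ≥ p.
Write w = xyz as guaranteed by the lemma, with |xy| ≤ p and y is nonempty.
Then y = a^k for some k with 1 ≤ k ≤ p.
Pump with i = 2: xy^2z = a^{p³+k}. Since 1 ≤ k ≤ p, p³ < p³+k ≤ p³+p < p³+3p²+3p+1 = (p+1)³, so p³+k is not a perfect cube. So xy^2z ∉ L.
This contradicts the pumping lemma, so L is not regular.

a^{p³+k}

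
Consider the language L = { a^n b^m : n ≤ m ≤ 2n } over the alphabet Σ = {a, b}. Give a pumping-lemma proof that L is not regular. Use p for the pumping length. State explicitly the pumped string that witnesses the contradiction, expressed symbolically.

a^{p+k} b^p

Assume L is regular. Let p be the pumping length given by the pumping lemma.
Take w = a^p b^p ∈ L (since p ≤ p ≤ 2p), with |w| = 2p ≥ p.
Write w = xyz as guaranteed by the lemma, with |xy| ≤ p and |y| ≥ 1.
Because |xy| ≤ p and w begins with p copies of a, we have y = a^k with 1 ≤ k ≤ p.
Pump with i = 2: xy^2z = a^{p+k} b^p. Now n = p+k > p = m, so the condition n ≤ m fails. Thus xy^2z ∉ L.
This is a contradiction; hence L is not regular.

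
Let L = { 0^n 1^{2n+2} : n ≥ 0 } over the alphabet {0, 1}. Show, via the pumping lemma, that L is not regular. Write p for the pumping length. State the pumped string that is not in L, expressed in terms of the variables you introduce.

0^{p+k} 1^{2p+2}

Assume L is regular; let p be its pumping constant.
Let w = 0^p 1^{2p+2} ∈ L; note |w| = 3p+2 ≥ p.
The pumping lemma gives a decomposition w = xyz where |xy| ≤ p and |y| > 0.
Since the first p symbols of w are all 0's and |xy| ≤ p, y lies entirely in the leading 0-block: y = 0^k for some k with 1 ≤ k ≤ p.
Pump with i = 2: xy^2z = 0^{p+k} 1^{2p+2}. For this to lie in L we would need 2p+2 = 2(p+k)+2, which forces k = 0. But k ≥ 1, so xy^2z ∉ L.
This is a contradiction; hence L is not regular.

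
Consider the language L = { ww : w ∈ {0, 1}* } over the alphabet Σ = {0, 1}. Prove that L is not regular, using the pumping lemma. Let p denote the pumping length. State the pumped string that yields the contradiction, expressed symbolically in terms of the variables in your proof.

Assume L is regular; let p be its pumping constant.
Take w = 0^p 1^p 0^p 1^p = uu where u = 0^p1^p; then w ∈ L and |w| = 4p ≥ p.
The pumping lemma gives a decomposition w = xyz where |xy| ≤ p and |y| ≥ 1.
Because |xy| ≤ p and w begins with p copies of 0, we have y = 0^k with 1 ≤ k ≤ p.
Pump with i = 2: xy^2z = 0^{p+k} 1^p 0^p 1^p, of length 4p+k. Suppose this equals vv. The string starts with 0 and ends with 1, so v does too; thus the boundary between the two copies of v is a 1→0 transition. There is exactly one such transition, at position 2p+k, so |v| = 2p+k and |vv| = 4p+2k ≠ 4p+k since k ≥ 1. So xy^2z ∉ L.
This contradicts the pumping lemma, so L is not regular.

0^{p+k} 1^p 0^p 1^p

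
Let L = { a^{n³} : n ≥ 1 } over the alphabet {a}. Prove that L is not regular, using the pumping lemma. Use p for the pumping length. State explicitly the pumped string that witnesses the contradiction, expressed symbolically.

a^{p³+k}

Suppose for contradiction that L is regular, and let p be the pumping length.
Take w = a^{p³} ∈ L with |w| = p³ ≥ p.
By the pumping lemma, w = xyz with |xy| ≤ p and |y| > 0.
Then y = a^k for some k with 1 ≤ k ≤ p.
Pump with i = 2: xy^2z = a^{p³+k}. Since 1 ≤ k ≤ p, p³ < p³+k ≤ p³+p < p³+3p²+3p+1 = (p+1)³, so p³+k is not a perfect cube. So xy^2z ∉ L.
This contradicts the pumping lemma, so L is not regular.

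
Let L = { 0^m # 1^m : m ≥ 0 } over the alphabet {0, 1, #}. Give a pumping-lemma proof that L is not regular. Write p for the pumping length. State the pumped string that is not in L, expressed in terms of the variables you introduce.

0^{p+k} # 1^p

Suppose for contradiction that L is regular, and let p be the pumping length.
Take w = 0^p # 1^p ∈ L with |w| = 2p+1 ≥ p.
The pumping lemma gives a decomposition w = xyz where |xy| ≤ p and |y| > 0.
Because |xy| ≤ p and w begins with p copies of 0, we have y = 0^k with 1 ≤ k ≤ p.
Pump with i = 2: xy^2z = 0^{p+k} # 1^p, which would require p+k = p. But k ≥ 1, so xy^2z ∉ L.
Contradiction. Therefore L is not regular.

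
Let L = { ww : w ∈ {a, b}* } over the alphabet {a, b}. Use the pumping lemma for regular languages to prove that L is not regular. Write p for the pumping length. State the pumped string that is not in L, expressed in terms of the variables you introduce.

a^{p+k} b^p a^p b^p

Assume L is regular; let p be its pumping constant.
Take w = a^p b^p a^p b^p = uu where u = a^pb^p; then w ∈ L and |w| = 4p ≥ p.
Write w = xyz as guaranteed by the lemma, with |xy| ≤ p and y is nonempty.
The first p characters of w are a's, so xy (and hence y) consists only of a's. Write y = a^k, 1 ≤ k ≤ p.
Pump with i = 2: xy^2z = a^{p+k} b^p a^p b^p, of length 4p+k. Suppose this equals vv. The string starts with a and ends with b, so v does too; thus the boundary between the two copies of v is a b→a transition. There is exactly one such transition, at position 2p+k, so |v| = 2p+k and |vv| = 4p+2k ≠ 4p+k since k ≥ 1. So xy^2z ∉ L.
This is a contradiction; hence L is not regular.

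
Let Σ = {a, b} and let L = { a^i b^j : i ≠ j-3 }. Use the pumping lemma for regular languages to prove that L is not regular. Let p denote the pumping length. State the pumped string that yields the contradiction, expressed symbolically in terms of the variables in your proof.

Assume L is regular; let p be its pumping constant.
Choose w = a^p b^{p+p!+3}. Since p ≠ (p+p!+3)-3 = p+p!, w ∈ L; and |w| ≥ p.
By the pumping lemma, w = xyz with |xy| ≤ p and |y| > 0.
The first p characters of w are a's, so xy (and hence y) consists only of a's. Write y = a^k, 1 ≤ k ≤ p.
Since 1 ≤ k ≤ p, k divides p!; set t = 1 + p!/k. Then xy^t z has p + (p!/k)·k = p + p! copies of a. Now the a-count is p+p! and (b-count)-3 = (p+p!+3)-3 = p+p!, so i ≠ j-3 fails. So xy^t z = a^{p+p!} b^{p+p!+3} ∉ L.
This contradicts the pumping lemma, so L is not regular.

a^{p+p!} b^{p+p!+3}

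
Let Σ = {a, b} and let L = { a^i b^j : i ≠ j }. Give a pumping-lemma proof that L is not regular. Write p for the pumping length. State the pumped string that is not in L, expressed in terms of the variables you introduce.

a^{p+p!} b^{p+p!}

Assume L is regular. Let p be the pumping length given by the pumping lemma.
Choose w = a^p b^{p+p!}. Since p ≠ p+p!, w ∈ L; and |w| ≥ p.
By the pumping lemma, w = xyz with |xy| ≤ p and y is nonempty.
The first p characters of w are a's, so xy (and hence y) consists only of a's. Write y = a^k, 1 ≤ k ≤ p.
Since 1 ≤ k ≤ p, k divides p!; set t = 1 + p!/k. Then xy^t z has p + (p!/k)·k = p + p! copies of a. Now the a-count equals the b-count, so i ≠ j fails. So xy^t z = a^{p+p!} b^{p+p!} ∉ L.
This is a contradiction; hence L is not regular.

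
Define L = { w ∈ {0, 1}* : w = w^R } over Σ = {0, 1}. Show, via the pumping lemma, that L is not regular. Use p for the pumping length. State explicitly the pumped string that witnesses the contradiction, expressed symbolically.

Toward a contradiction, assume L is regular with pumping length p.
Take w = 0^p 1 0^p, a palindrome of length 2p+1 ≥ p.
Write w = xyz as guaranteed by the lemma, with |xy| ≤ p and y is nonempty.
Because |xy| ≤ p and w begins with p copies of 0, we have y = 0^k with 1 ≤ k ≤ p.
Pump with i = 2: xy^2z = 0^{p+k} 1 0^p. Its reverse is 0^p 1 0^{p+k}, which differs from xy^2z since k ≥ 1. So xy^2z is not a palindrome and xy^2z ∉ L.
This contradicts the pumping lemma, so L is not regular.

0^{p+k} 1 0^p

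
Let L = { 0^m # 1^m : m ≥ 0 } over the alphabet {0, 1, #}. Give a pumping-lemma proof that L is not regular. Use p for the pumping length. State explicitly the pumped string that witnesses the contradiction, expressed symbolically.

0^{p+k} # 1^p

Assume L is regular; let p be its pumping constant.
Take w = 0^p # 1^p ∈ L with |w| = 2p+1 ≥ p.
Write w = xyz as guaranteed by the lemma, with |xy| ≤ p and |y| > 0.
The first p characters of w are 0's, so xy (and hence y) consists only of 0's. Write y = 0^k, 1 ≤ k ≤ p.
Pump with i = 2: xy^2z = 0^{p+k} # 1^p, which would require p+k = p. But k ≥ 1, so xy^2z ∉ L.
Contradiction. Therefore L is not regular.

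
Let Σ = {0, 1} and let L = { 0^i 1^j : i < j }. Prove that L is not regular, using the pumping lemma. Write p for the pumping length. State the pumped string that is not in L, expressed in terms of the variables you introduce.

Toward a contradiction, assume L is regular with pumping length p.
Choose w = 0^p 1^{p+1} ∈ L, with |w| = 2p+1 ≥ p.
By the pumping lemma, w = xyz with |xy| ≤ p and |y| ≥ 1.
Because |xy| ≤ p and w begins with p copies of 0, we have y = 0^k with 1 ≤ k ≤ p.
Consider xy^2z = 0^{p+k} 1^{p+1}. Since k ≥ 1, the 0-count p+k is at least p+1, so i < j fails; thus xy^2z ∉ L.
This is a contradiction; hence L is not regular.

0^{p+k} 1^{p+1}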